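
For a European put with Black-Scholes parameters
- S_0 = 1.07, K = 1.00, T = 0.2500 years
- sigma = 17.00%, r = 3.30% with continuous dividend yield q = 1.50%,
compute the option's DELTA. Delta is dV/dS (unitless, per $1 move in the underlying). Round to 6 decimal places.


d1 = 0.8914252762; d2 = 0.8064252762
phi(d1) = 0.2681367829; exp(-qT) = 0.9962570225; exp(-rT) = 0.9917839379
N(-d1) = 0.1863505313
Delta = -exp(-qT) * N(-d1) = -0.9962570225 * 0.1863505313 = -0.185653

Answer: Delta = -0.185653


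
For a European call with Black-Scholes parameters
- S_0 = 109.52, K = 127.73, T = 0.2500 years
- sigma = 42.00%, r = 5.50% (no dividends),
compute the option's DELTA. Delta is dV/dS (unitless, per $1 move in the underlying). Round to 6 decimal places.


d1 = -0.5619594289; d2 = -0.7719594289
phi(d1) = 0.3406711171; exp(-qT) = 1.0000000000; exp(-rT) = 0.9863440995
N(d1) = 0.2870718308
Delta = exp(-qT) * N(d1) = 1.0000000000 * 0.2870718308 = 0.287072

Answer: Delta = 0.287072


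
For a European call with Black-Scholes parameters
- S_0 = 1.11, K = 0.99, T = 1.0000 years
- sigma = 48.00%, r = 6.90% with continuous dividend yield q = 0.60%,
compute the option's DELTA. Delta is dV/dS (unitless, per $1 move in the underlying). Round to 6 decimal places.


Answer: Delta = 0.724578

Derivation:
d1 = 0.6096048983; d2 = 0.1296048983
phi(d1) = 0.3312944907; exp(-qT) = 0.9940179641; exp(-rT) = 0.9333266801
N(d1) = 0.7289382170
Delta = exp(-qT) * N(d1) = 0.9940179641 * 0.7289382170 = 0.724578


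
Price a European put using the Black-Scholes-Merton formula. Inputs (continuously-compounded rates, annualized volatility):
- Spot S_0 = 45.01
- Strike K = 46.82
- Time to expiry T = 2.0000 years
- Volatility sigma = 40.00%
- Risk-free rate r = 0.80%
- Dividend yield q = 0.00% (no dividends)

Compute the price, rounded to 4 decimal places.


Answer: Price = 10.6845

Derivation:
d1 = (ln(S/K) + (r - q + 0.5*sigma^2) * T) / (sigma * sqrt(T)) = 0.24143140
d2 = d1 - sigma * sqrt(T) = -0.32425402
exp(-rT) = 0.98412732; exp(-qT) = 1.00000000
P = K * exp(-rT) * N(-d2) - S_0 * exp(-qT) * N(-d1)
N(-d1) = 0.40461039; N(-d2) = 0.62712714
P = 46.8200 * 0.98412732 * 0.62712714 - 45.0100 * 1.00000000 * 0.40461039 = 10.6845


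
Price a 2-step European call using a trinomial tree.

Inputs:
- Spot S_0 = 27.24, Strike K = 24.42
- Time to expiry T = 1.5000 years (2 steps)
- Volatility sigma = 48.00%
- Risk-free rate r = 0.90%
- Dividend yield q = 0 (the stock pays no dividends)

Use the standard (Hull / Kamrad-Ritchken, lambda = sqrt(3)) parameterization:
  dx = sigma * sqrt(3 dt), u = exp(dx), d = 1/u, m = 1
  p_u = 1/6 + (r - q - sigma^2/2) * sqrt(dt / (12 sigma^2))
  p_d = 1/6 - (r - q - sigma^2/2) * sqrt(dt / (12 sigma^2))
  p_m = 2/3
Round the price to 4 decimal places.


Answer: Price = V(0,0) = 7.1023

Derivation:
dt = T/N = 0.750000; dx = sigma*sqrt(3*dt) = 0.720000
u = exp(dx) = 2.054433; d = 1/u = 0.486752
p_u = 0.111354, p_m = 0.666667, p_d = 0.221979
Discount per step: exp(-r*dt) = 0.993273
Stock lattice S(k, j) with j the centered position index:
  k=0: S(0,+0) = 27.2400
  k=1: S(1,-1) = 13.2591; S(1,+0) = 27.2400; S(1,+1) = 55.9628
  k=2: S(2,-2) = 6.4539; S(2,-1) = 13.2591; S(2,+0) = 27.2400; S(2,+1) = 55.9628; S(2,+2) = 114.9718
Terminal payoffs V(N, j) = max(S_T - K, 0):
  V(2,-2) = 0.000000; V(2,-1) = 0.000000; V(2,+0) = 2.820000; V(2,+1) = 31.542761; V(2,+2) = 90.551754
Backward induction: V(k, j) = exp(-r*dt) * [p_u * V(k+1, j+1) + p_m * V(k+1, j) + p_d * V(k+1, j-1)]
  V(1,-1) = exp(-r*dt) * [p_u*2.820000 + p_m*0.000000 + p_d*0.000000] = 0.311906
  V(1,+0) = exp(-r*dt) * [p_u*31.542761 + p_m*2.820000 + p_d*0.000000] = 5.356142
  V(1,+1) = exp(-r*dt) * [p_u*90.551754 + p_m*31.542761 + p_d*2.820000] = 31.524295
  V(0,+0) = exp(-r*dt) * [p_u*31.524295 + p_m*5.356142 + p_d*0.311906] = 7.102257


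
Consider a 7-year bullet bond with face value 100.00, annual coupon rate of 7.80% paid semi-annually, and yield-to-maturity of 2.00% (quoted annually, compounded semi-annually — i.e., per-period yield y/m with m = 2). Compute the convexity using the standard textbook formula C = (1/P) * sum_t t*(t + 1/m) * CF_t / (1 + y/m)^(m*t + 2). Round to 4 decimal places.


Coupon per period c = face * coupon_rate / m = 3.900000
Periods per year m = 2; per-period yield y/m = 0.010000
Number of cashflows N = 14
Cashflows (t years, CF_t, discount factor 1/(1+y/m)^(m*t), PV):
  t = 0.5000: CF_t = 3.900000, DF = 0.990099, PV = 3.861386
  t = 1.0000: CF_t = 3.900000, DF = 0.980296, PV = 3.823155
  t = 1.5000: CF_t = 3.900000, DF = 0.970590, PV = 3.785302
  t = 2.0000: CF_t = 3.900000, DF = 0.960980, PV = 3.747823
  t = 2.5000: CF_t = 3.900000, DF = 0.951466, PV = 3.710716
  t = 3.0000: CF_t = 3.900000, DF = 0.942045, PV = 3.673976
  t = 3.5000: CF_t = 3.900000, DF = 0.932718, PV = 3.637600
  t = 4.0000: CF_t = 3.900000, DF = 0.923483, PV = 3.601585
  t = 4.5000: CF_t = 3.900000, DF = 0.914340, PV = 3.565925
  t = 5.0000: CF_t = 3.900000, DF = 0.905287, PV = 3.530619
  t = 5.5000: CF_t = 3.900000, DF = 0.896324, PV = 3.495662
  t = 6.0000: CF_t = 3.900000, DF = 0.887449, PV = 3.461052
  t = 6.5000: CF_t = 3.900000, DF = 0.878663, PV = 3.426784
  t = 7.0000: CF_t = 103.900000, DF = 0.869963, PV = 90.389153
Price P = sum_t PV_t = 137.710739
Convexity numerator sum_t t*(t + 1/m) * CF_t / (1+y/m)^(m*t + 2):
  t = 0.5000: term = 1.892651
  t = 1.0000: term = 5.621735
  t = 1.5000: term = 11.132149
  t = 2.0000: term = 18.369882
  t = 2.5000: term = 27.282003
  t = 3.0000: term = 37.816638
  t = 3.5000: term = 49.922954
  t = 4.0000: term = 63.551144
  t = 4.5000: term = 78.652406
  t = 5.0000: term = 95.178929
  t = 5.5000: term = 113.083877
  t = 6.0000: term = 132.321368
  t = 6.5000: term = 152.846464
  t = 7.0000: term = 4651.926780
Convexity = (1/P) * sum = 5439.598980 / 137.710739 = 39.500180

Answer: Convexity = 39.5002


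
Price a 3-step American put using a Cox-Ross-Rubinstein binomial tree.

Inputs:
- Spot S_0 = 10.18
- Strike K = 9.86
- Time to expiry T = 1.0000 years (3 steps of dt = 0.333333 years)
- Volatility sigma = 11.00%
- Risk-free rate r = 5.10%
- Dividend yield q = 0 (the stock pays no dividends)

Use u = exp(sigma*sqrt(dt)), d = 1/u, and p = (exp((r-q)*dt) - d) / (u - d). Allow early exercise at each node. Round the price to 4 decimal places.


Answer: Price = V(0,0) = 0.1778

Derivation:
dt = T/N = 0.333333
u = exp(sigma*sqrt(dt)) = 1.065569; d = 1/u = 0.938466
p = (exp((r-q)*dt) - d) / (u - d) = 0.619022
Discount per step: exp(-r*dt) = 0.983144
Stock lattice S(k, i) with i counting down-moves:
  k=0: S(0,0) = 10.1800
  k=1: S(1,0) = 10.8475; S(1,1) = 9.5536
  k=2: S(2,0) = 11.5587; S(2,1) = 10.1800; S(2,2) = 8.9657
  k=3: S(3,0) = 12.3166; S(3,1) = 10.8475; S(3,2) = 9.5536; S(3,3) = 8.4140
Terminal payoffs V(N, i) = max(K - S_T, 0):
  V(3,0) = 0.000000; V(3,1) = 0.000000; V(3,2) = 0.306415; V(3,3) = 1.445979
Backward induction: V(k, i) = exp(-r*dt) * [p * V(k+1, i) + (1-p) * V(k+1, i+1)]; then take max(V_cont, immediate exercise) for American.
  V(2,0) = exp(-r*dt) * [p*0.000000 + (1-p)*0.000000] = 0.000000; exercise = 0.000000; V(2,0) = max -> 0.000000
  V(2,1) = exp(-r*dt) * [p*0.000000 + (1-p)*0.306415] = 0.114770; exercise = 0.000000; V(2,1) = max -> 0.114770
  V(2,2) = exp(-r*dt) * [p*0.306415 + (1-p)*1.445979] = 0.728081; exercise = 0.894284; V(2,2) = max -> 0.894284
  V(1,0) = exp(-r*dt) * [p*0.000000 + (1-p)*0.114770] = 0.042988; exercise = 0.000000; V(1,0) = max -> 0.042988
  V(1,1) = exp(-r*dt) * [p*0.114770 + (1-p)*0.894284] = 0.404807; exercise = 0.306415; V(1,1) = max -> 0.404807
  V(0,0) = exp(-r*dt) * [p*0.042988 + (1-p)*0.404807] = 0.177785; exercise = 0.000000; V(0,0) = max -> 0.177785


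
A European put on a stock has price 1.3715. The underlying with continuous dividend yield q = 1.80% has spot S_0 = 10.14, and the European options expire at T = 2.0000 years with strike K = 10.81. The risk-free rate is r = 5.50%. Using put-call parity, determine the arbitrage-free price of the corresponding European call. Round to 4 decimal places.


Put-call parity: C - P = S_0 * exp(-qT) - K * exp(-rT).
S_0 * exp(-qT) = 10.1400 * 0.96464029 = 9.78145258
K * exp(-rT) = 10.8100 * 0.89583414 = 9.68396700
C = P + S*exp(-qT) - K*exp(-rT)
C = 1.3715 + 9.78145258 - 9.68396700 = 1.4690

Answer: Call price = 1.4690


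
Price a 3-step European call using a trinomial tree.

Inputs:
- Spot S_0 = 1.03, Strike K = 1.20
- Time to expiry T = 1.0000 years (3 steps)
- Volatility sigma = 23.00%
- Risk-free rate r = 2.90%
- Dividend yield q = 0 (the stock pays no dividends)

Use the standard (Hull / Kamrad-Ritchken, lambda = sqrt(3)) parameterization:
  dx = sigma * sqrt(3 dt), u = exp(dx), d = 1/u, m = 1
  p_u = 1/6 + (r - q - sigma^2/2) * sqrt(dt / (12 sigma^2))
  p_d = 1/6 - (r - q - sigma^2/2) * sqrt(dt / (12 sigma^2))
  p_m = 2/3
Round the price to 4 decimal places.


dt = T/N = 0.333333; dx = sigma*sqrt(3*dt) = 0.230000
u = exp(dx) = 1.258600; d = 1/u = 0.794534
p_u = 0.168514, p_m = 0.666667, p_d = 0.164819
Discount per step: exp(-r*dt) = 0.990380
Stock lattice S(k, j) with j the centered position index:
  k=0: S(0,+0) = 1.0300
  k=1: S(1,-1) = 0.8184; S(1,+0) = 1.0300; S(1,+1) = 1.2964
  k=2: S(2,-2) = 0.6502; S(2,-1) = 0.8184; S(2,+0) = 1.0300; S(2,+1) = 1.2964; S(2,+2) = 1.6316
  k=3: S(3,-3) = 0.5166; S(3,-2) = 0.6502; S(3,-1) = 0.8184; S(3,+0) = 1.0300; S(3,+1) = 1.2964; S(3,+2) = 1.6316; S(3,+3) = 2.0535
Terminal payoffs V(N, j) = max(S_T - K, 0):
  V(3,-3) = 0.000000; V(3,-2) = 0.000000; V(3,-1) = 0.000000; V(3,+0) = 0.000000; V(3,+1) = 0.096358; V(3,+2) = 0.431596; V(3,+3) = 0.853527
Backward induction: V(k, j) = exp(-r*dt) * [p_u * V(k+1, j+1) + p_m * V(k+1, j) + p_d * V(k+1, j-1)]
  V(2,-2) = exp(-r*dt) * [p_u*0.000000 + p_m*0.000000 + p_d*0.000000] = 0.000000
  V(2,-1) = exp(-r*dt) * [p_u*0.000000 + p_m*0.000000 + p_d*0.000000] = 0.000000
  V(2,+0) = exp(-r*dt) * [p_u*0.096358 + p_m*0.000000 + p_d*0.000000] = 0.016082
  V(2,+1) = exp(-r*dt) * [p_u*0.431596 + p_m*0.096358 + p_d*0.000000] = 0.135651
  V(2,+2) = exp(-r*dt) * [p_u*0.853527 + p_m*0.431596 + p_d*0.096358] = 0.443140
  V(1,-1) = exp(-r*dt) * [p_u*0.016082 + p_m*0.000000 + p_d*0.000000] = 0.002684
  V(1,+0) = exp(-r*dt) * [p_u*0.135651 + p_m*0.016082 + p_d*0.000000] = 0.033257
  V(1,+1) = exp(-r*dt) * [p_u*0.443140 + p_m*0.135651 + p_d*0.016082] = 0.166146
  V(0,+0) = exp(-r*dt) * [p_u*0.166146 + p_m*0.033257 + p_d*0.002684] = 0.050125

Answer: Price = V(0,0) = 0.0501


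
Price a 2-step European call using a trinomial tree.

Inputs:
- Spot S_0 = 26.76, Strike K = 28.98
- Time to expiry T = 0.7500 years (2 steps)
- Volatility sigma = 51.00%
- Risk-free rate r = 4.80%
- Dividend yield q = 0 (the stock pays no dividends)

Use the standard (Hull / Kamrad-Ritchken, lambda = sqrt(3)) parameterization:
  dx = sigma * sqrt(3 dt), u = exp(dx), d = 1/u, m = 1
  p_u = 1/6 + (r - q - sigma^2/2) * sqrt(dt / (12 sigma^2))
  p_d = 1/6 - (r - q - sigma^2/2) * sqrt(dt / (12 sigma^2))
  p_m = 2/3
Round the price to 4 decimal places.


dt = T/N = 0.375000; dx = sigma*sqrt(3*dt) = 0.540937
u = exp(dx) = 1.717615; d = 1/u = 0.582203
p_u = 0.138226, p_m = 0.666667, p_d = 0.195107
Discount per step: exp(-r*dt) = 0.982161
Stock lattice S(k, j) with j the centered position index:
  k=0: S(0,+0) = 26.7600
  k=1: S(1,-1) = 15.5797; S(1,+0) = 26.7600; S(1,+1) = 45.9634
  k=2: S(2,-2) = 9.0706; S(2,-1) = 15.5797; S(2,+0) = 26.7600; S(2,+1) = 45.9634; S(2,+2) = 78.9474
Terminal payoffs V(N, j) = max(S_T - K, 0):
  V(2,-2) = 0.000000; V(2,-1) = 0.000000; V(2,+0) = 0.000000; V(2,+1) = 16.983377; V(2,+2) = 49.967384
Backward induction: V(k, j) = exp(-r*dt) * [p_u * V(k+1, j+1) + p_m * V(k+1, j) + p_d * V(k+1, j-1)]
  V(1,-1) = exp(-r*dt) * [p_u*0.000000 + p_m*0.000000 + p_d*0.000000] = 0.000000
  V(1,+0) = exp(-r*dt) * [p_u*16.983377 + p_m*0.000000 + p_d*0.000000] = 2.305673
  V(1,+1) = exp(-r*dt) * [p_u*49.967384 + p_m*16.983377 + p_d*0.000000] = 17.903876
  V(0,+0) = exp(-r*dt) * [p_u*17.903876 + p_m*2.305673 + p_d*0.000000] = 3.940336

Answer: Price = V(0,0) = 3.9403


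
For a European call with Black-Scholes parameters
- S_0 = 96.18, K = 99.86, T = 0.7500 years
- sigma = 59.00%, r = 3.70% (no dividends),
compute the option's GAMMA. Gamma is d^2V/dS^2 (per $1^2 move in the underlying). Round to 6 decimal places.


d1 = 0.2363020884; d2 = -0.2746528999
phi(d1) = 0.3879581245; exp(-qT) = 1.0000000000; exp(-rT) = 0.9726314943
Gamma = exp(-qT) * phi(d1) / (S * sigma * sqrt(T)) = 1.0000000000 * 0.3879581245 / (96.1800 * 0.5900 * 0.8660254038) = 0.007894

Answer: Gamma = 0.007894


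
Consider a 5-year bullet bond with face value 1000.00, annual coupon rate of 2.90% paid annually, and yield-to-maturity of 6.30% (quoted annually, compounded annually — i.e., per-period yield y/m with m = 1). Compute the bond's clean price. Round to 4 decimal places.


Answer: Price = 857.9410

Derivation:
Coupon per period c = face * coupon_rate / m = 29.000000
Periods per year m = 1; per-period yield y/m = 0.063000
Number of cashflows N = 5
Cashflows (t years, CF_t, discount factor 1/(1+y/m)^(m*t), PV):
  t = 1.0000: CF_t = 29.000000, DF = 0.940734, PV = 27.281279
  t = 2.0000: CF_t = 29.000000, DF = 0.884980, PV = 25.664421
  t = 3.0000: CF_t = 29.000000, DF = 0.832531, PV = 24.143387
  t = 4.0000: CF_t = 29.000000, DF = 0.783190, PV = 22.712500
  t = 5.0000: CF_t = 1029.000000, DF = 0.736773, PV = 758.139374
Price P = sum_t PV_t = 857.940961


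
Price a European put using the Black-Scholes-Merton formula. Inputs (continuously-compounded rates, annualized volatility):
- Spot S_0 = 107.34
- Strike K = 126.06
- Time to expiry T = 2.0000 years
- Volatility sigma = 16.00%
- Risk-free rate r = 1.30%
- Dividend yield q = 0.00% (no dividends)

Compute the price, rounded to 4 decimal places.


Answer: Price = 19.8837

Derivation:
d1 = (ln(S/K) + (r - q + 0.5*sigma^2) * T) / (sigma * sqrt(T)) = -0.48240865
d2 = d1 - sigma * sqrt(T) = -0.70868282
exp(-rT) = 0.97433509; exp(-qT) = 1.00000000
P = K * exp(-rT) * N(-d2) - S_0 * exp(-qT) * N(-d1)
N(-d1) = 0.68524216; N(-d2) = 0.76073934
P = 126.0600 * 0.97433509 * 0.76073934 - 107.3400 * 1.00000000 * 0.68524216 = 19.8837


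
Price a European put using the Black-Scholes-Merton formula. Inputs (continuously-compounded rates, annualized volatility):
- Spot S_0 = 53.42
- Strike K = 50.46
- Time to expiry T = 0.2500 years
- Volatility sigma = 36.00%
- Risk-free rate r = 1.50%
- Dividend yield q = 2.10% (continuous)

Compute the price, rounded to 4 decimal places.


d1 = (ln(S/K) + (r - q + 0.5*sigma^2) * T) / (sigma * sqrt(T)) = 0.39835702
d2 = d1 - sigma * sqrt(T) = 0.21835702
exp(-rT) = 0.99625702; exp(-qT) = 0.99476376
P = K * exp(-rT) * N(-d2) - S_0 * exp(-qT) * N(-d1)
N(-d1) = 0.34518352; N(-d2) = 0.41357547
P = 50.4600 * 0.99625702 * 0.41357547 - 53.4200 * 0.99476376 * 0.34518352 = 2.4478

Answer: Price = 2.4478


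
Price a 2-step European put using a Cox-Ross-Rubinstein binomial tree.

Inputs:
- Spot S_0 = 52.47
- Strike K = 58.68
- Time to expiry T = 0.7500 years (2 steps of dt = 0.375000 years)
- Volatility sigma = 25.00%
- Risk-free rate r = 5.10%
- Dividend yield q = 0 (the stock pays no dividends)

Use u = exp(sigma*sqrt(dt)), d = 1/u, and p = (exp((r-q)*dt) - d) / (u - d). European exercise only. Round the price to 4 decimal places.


dt = T/N = 0.375000
u = exp(sigma*sqrt(dt)) = 1.165433; d = 1/u = 0.858050
p = (exp((r-q)*dt) - d) / (u - d) = 0.524619
Discount per step: exp(-r*dt) = 0.981057
Stock lattice S(k, i) with i counting down-moves:
  k=0: S(0,0) = 52.4700
  k=1: S(1,0) = 61.1503; S(1,1) = 45.0219
  k=2: S(2,0) = 71.2666; S(2,1) = 52.4700; S(2,2) = 38.6310
Terminal payoffs V(N, i) = max(K - S_T, 0):
  V(2,0) = 0.000000; V(2,1) = 6.210000; V(2,2) = 20.048989
Backward induction: V(k, i) = exp(-r*dt) * [p * V(k+1, i) + (1-p) * V(k+1, i+1)].
  V(1,0) = exp(-r*dt) * [p*0.000000 + (1-p)*6.210000] = 2.896195
  V(1,1) = exp(-r*dt) * [p*6.210000 + (1-p)*20.048989] = 12.546534
  V(0,0) = exp(-r*dt) * [p*2.896195 + (1-p)*12.546534] = 7.342018

Answer: Price = V(0,0) = 7.3420


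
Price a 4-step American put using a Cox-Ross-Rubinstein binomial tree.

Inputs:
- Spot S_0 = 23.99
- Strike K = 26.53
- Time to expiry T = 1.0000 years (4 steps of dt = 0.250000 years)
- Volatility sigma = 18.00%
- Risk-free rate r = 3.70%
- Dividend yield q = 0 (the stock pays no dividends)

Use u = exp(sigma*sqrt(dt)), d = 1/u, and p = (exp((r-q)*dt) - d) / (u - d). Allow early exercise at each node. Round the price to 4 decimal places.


dt = T/N = 0.250000
u = exp(sigma*sqrt(dt)) = 1.094174; d = 1/u = 0.913931
p = (exp((r-q)*dt) - d) / (u - d) = 0.529073
Discount per step: exp(-r*dt) = 0.990793
Stock lattice S(k, i) with i counting down-moves:
  k=0: S(0,0) = 23.9900
  k=1: S(1,0) = 26.2492; S(1,1) = 21.9252
  k=2: S(2,0) = 28.7212; S(2,1) = 23.9900; S(2,2) = 20.0381
  k=3: S(3,0) = 31.4260; S(3,1) = 26.2492; S(3,2) = 21.9252; S(3,3) = 18.3135
  k=4: S(4,0) = 34.3856; S(4,1) = 28.7212; S(4,2) = 23.9900; S(4,3) = 20.0381; S(4,4) = 16.7373
Terminal payoffs V(N, i) = max(K - S_T, 0):
  V(4,0) = 0.000000; V(4,1) = 0.000000; V(4,2) = 2.540000; V(4,3) = 6.491868; V(4,4) = 9.792745
Backward induction: V(k, i) = exp(-r*dt) * [p * V(k+1, i) + (1-p) * V(k+1, i+1)]; then take max(V_cont, immediate exercise) for American.
  V(3,0) = exp(-r*dt) * [p*0.000000 + (1-p)*0.000000] = 0.000000; exercise = 0.000000; V(3,0) = max -> 0.000000
  V(3,1) = exp(-r*dt) * [p*0.000000 + (1-p)*2.540000] = 1.185142; exercise = 0.280759; V(3,1) = max -> 1.185142
  V(3,2) = exp(-r*dt) * [p*2.540000 + (1-p)*6.491868] = 4.360520; exercise = 4.604791; V(3,2) = max -> 4.604791
  V(3,3) = exp(-r*dt) * [p*6.491868 + (1-p)*9.792745] = 7.972255; exercise = 8.216526; V(3,3) = max -> 8.216526
  V(2,0) = exp(-r*dt) * [p*0.000000 + (1-p)*1.185142] = 0.552977; exercise = 0.000000; V(2,0) = max -> 0.552977
  V(2,1) = exp(-r*dt) * [p*1.185142 + (1-p)*4.604791] = 2.769808; exercise = 2.540000; V(2,1) = max -> 2.769808
  V(2,2) = exp(-r*dt) * [p*4.604791 + (1-p)*8.216526] = 6.247597; exercise = 6.491868; V(2,2) = max -> 6.491868
  V(1,0) = exp(-r*dt) * [p*0.552977 + (1-p)*2.769808] = 1.582239; exercise = 0.280759; V(1,0) = max -> 1.582239
  V(1,1) = exp(-r*dt) * [p*2.769808 + (1-p)*6.491868] = 4.480985; exercise = 4.604791; V(1,1) = max -> 4.604791
  V(0,0) = exp(-r*dt) * [p*1.582239 + (1-p)*4.604791] = 2.977967; exercise = 2.540000; V(0,0) = max -> 2.977967

Answer: Price = V(0,0) = 2.9780


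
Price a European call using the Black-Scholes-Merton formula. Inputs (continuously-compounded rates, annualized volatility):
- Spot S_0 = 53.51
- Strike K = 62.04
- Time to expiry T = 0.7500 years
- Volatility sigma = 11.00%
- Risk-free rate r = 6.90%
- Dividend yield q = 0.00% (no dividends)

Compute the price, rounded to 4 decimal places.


d1 = (ln(S/K) + (r - q + 0.5*sigma^2) * T) / (sigma * sqrt(T)) = -0.96179507
d2 = d1 - sigma * sqrt(T) = -1.05705786
exp(-rT) = 0.94956623; exp(-qT) = 1.00000000
C = S_0 * exp(-qT) * N(d1) - K * exp(-rT) * N(d2)
N(d1) = 0.16807628; N(d2) = 0.14524259
C = 53.5100 * 1.00000000 * 0.16807628 - 62.0400 * 0.94956623 * 0.14524259 = 0.4374

Answer: Price = 0.4374


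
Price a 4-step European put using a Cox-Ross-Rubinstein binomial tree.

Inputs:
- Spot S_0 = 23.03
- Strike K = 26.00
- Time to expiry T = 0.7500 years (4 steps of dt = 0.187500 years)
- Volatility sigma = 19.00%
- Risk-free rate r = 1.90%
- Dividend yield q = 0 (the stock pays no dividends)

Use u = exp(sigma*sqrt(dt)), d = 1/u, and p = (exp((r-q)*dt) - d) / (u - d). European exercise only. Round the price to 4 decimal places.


Answer: Price = V(0,0) = 3.2599

Derivation:
dt = T/N = 0.187500
u = exp(sigma*sqrt(dt)) = 1.085752; d = 1/u = 0.921021
p = (exp((r-q)*dt) - d) / (u - d) = 0.501108
Discount per step: exp(-r*dt) = 0.996444
Stock lattice S(k, i) with i counting down-moves:
  k=0: S(0,0) = 23.0300
  k=1: S(1,0) = 25.0049; S(1,1) = 21.2111
  k=2: S(2,0) = 27.1491; S(2,1) = 23.0300; S(2,2) = 19.5359
  k=3: S(3,0) = 29.4771; S(3,1) = 25.0049; S(3,2) = 21.2111; S(3,3) = 17.9930
  k=4: S(4,0) = 32.0048; S(4,1) = 27.1491; S(4,2) = 23.0300; S(4,3) = 19.5359; S(4,4) = 16.5719
Terminal payoffs V(N, i) = max(K - S_T, 0):
  V(4,0) = 0.000000; V(4,1) = 0.000000; V(4,2) = 2.970000; V(4,3) = 6.464118; V(4,4) = 9.428107
Backward induction: V(k, i) = exp(-r*dt) * [p * V(k+1, i) + (1-p) * V(k+1, i+1)].
  V(3,0) = exp(-r*dt) * [p*0.000000 + (1-p)*0.000000] = 0.000000
  V(3,1) = exp(-r*dt) * [p*0.000000 + (1-p)*2.970000] = 1.476439
  V(3,2) = exp(-r*dt) * [p*2.970000 + (1-p)*6.464118] = 4.696426
  V(3,3) = exp(-r*dt) * [p*6.464118 + (1-p)*9.428107] = 7.914582
  V(2,0) = exp(-r*dt) * [p*0.000000 + (1-p)*1.476439] = 0.733964
  V(2,1) = exp(-r*dt) * [p*1.476439 + (1-p)*4.696426] = 3.071901
  V(2,2) = exp(-r*dt) * [p*4.696426 + (1-p)*7.914582] = 6.279526
  V(1,0) = exp(-r*dt) * [p*0.733964 + (1-p)*3.071901] = 1.893583
  V(1,1) = exp(-r*dt) * [p*3.071901 + (1-p)*6.279526] = 4.655543
  V(0,0) = exp(-r*dt) * [p*1.893583 + (1-p)*4.655543] = 3.259868


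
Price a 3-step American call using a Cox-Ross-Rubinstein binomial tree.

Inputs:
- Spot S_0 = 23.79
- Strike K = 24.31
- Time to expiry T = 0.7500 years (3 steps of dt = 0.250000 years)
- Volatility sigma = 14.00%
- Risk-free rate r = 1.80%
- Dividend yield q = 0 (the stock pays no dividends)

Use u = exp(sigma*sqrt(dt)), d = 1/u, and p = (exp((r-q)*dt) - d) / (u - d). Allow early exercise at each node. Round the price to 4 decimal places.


dt = T/N = 0.250000
u = exp(sigma*sqrt(dt)) = 1.072508; d = 1/u = 0.932394
p = (exp((r-q)*dt) - d) / (u - d) = 0.514696
Discount per step: exp(-r*dt) = 0.995510
Stock lattice S(k, i) with i counting down-moves:
  k=0: S(0,0) = 23.7900
  k=1: S(1,0) = 25.5150; S(1,1) = 22.1816
  k=2: S(2,0) = 27.3650; S(2,1) = 23.7900; S(2,2) = 20.6820
  k=3: S(3,0) = 29.3492; S(3,1) = 25.5150; S(3,2) = 22.1816; S(3,3) = 19.2838
Terminal payoffs V(N, i) = max(S_T - K, 0):
  V(3,0) = 5.039201; V(3,1) = 1.204970; V(3,2) = 0.000000; V(3,3) = 0.000000
Backward induction: V(k, i) = exp(-r*dt) * [p * V(k+1, i) + (1-p) * V(k+1, i+1)]; then take max(V_cont, immediate exercise) for American.
  V(2,0) = exp(-r*dt) * [p*5.039201 + (1-p)*1.204970] = 3.164163; exercise = 3.055014; V(2,0) = max -> 3.164163
  V(2,1) = exp(-r*dt) * [p*1.204970 + (1-p)*0.000000] = 0.617409; exercise = 0.000000; V(2,1) = max -> 0.617409
  V(2,2) = exp(-r*dt) * [p*0.000000 + (1-p)*0.000000] = 0.000000; exercise = 0.000000; V(2,2) = max -> 0.000000
  V(1,0) = exp(-r*dt) * [p*3.164163 + (1-p)*0.617409] = 1.919556; exercise = 1.204970; V(1,0) = max -> 1.919556
  V(1,1) = exp(-r*dt) * [p*0.617409 + (1-p)*0.000000] = 0.316351; exercise = 0.000000; V(1,1) = max -> 0.316351
  V(0,0) = exp(-r*dt) * [p*1.919556 + (1-p)*0.316351] = 1.136389; exercise = 0.000000; V(0,0) = max -> 1.136389

Answer: Price = V(0,0) = 1.1364


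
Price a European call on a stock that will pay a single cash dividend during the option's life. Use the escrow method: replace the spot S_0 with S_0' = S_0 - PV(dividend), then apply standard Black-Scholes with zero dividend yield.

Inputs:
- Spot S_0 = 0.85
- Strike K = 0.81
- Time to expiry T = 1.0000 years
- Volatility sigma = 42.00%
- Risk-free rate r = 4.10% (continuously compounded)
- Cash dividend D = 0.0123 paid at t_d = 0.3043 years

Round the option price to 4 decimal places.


Answer: Price = 0.1666

Derivation:
PV(D) = D * exp(-r * t_d) = 0.0123 * 0.98760121 = 0.01214749
S_0' = S_0 - PV(D) = 0.8500 - 0.01214749 = 0.83785251
d1 = (ln(S_0'/K) + (r + sigma^2/2)*T) / (sigma*sqrt(T)) = 0.38811388
d2 = d1 - sigma*sqrt(T) = -0.03188612
exp(-rT) = 0.95982913
N(d1) = 0.65103412; N(d2) = 0.48728143
C = S_0' * N(d1) - K * exp(-rT) * N(d2) = 0.83785251 * 0.65103412 - 0.8100 * 0.95982913 * 0.48728143 = 0.1666


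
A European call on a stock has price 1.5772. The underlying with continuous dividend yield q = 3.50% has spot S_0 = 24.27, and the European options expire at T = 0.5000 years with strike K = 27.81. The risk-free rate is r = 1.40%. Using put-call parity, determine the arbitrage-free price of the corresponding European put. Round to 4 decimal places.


Answer: Put price = 5.3442

Derivation:
Put-call parity: C - P = S_0 * exp(-qT) - K * exp(-rT).
S_0 * exp(-qT) = 24.2700 * 0.98265224 = 23.84896976
K * exp(-rT) = 27.8100 * 0.99302444 = 27.61600976
P = C - S*exp(-qT) + K*exp(-rT)
P = 1.5772 - 23.84896976 + 27.61600976 = 5.3442


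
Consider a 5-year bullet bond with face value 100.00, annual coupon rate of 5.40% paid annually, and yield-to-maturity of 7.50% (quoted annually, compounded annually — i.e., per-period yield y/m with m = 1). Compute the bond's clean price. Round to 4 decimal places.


Coupon per period c = face * coupon_rate / m = 5.400000
Periods per year m = 1; per-period yield y/m = 0.075000
Number of cashflows N = 5
Cashflows (t years, CF_t, discount factor 1/(1+y/m)^(m*t), PV):
  t = 1.0000: CF_t = 5.400000, DF = 0.930233, PV = 5.023256
  t = 2.0000: CF_t = 5.400000, DF = 0.865333, PV = 4.672796
  t = 3.0000: CF_t = 5.400000, DF = 0.804961, PV = 4.346787
  t = 4.0000: CF_t = 5.400000, DF = 0.748801, PV = 4.043523
  t = 5.0000: CF_t = 105.400000, DF = 0.696559, PV = 73.417280
Price P = sum_t PV_t = 91.503642

Answer: Price = 91.5036


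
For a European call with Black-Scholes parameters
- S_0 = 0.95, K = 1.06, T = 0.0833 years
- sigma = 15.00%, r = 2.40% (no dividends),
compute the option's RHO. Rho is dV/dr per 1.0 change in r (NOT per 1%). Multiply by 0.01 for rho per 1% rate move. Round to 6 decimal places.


d1 = -2.4629117950; d2 = -2.5062044041
phi(d1) = 0.0192180413; exp(-qT) = 1.0000000000; exp(-rT) = 0.9980027971
N(d2) = 0.0061017524
Rho = K*T*exp(-rT)*N(d2) = 1.0600 * 0.0833 * 0.9980027971 * 0.0061017524 = 0.000538

Answer: Rho = 0.000538


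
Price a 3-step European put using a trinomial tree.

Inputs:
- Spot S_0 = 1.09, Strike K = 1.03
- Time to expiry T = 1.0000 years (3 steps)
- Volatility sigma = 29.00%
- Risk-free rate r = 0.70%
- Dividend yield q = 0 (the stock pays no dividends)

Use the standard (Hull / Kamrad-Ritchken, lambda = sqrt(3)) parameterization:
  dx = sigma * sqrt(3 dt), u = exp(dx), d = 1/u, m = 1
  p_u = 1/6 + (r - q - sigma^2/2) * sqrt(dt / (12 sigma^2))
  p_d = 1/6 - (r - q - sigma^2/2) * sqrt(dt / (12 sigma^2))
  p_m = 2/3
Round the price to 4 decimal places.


dt = T/N = 0.333333; dx = sigma*sqrt(3*dt) = 0.290000
u = exp(dx) = 1.336427; d = 1/u = 0.748264
p_u = 0.146523, p_m = 0.666667, p_d = 0.186810
Discount per step: exp(-r*dt) = 0.997669
Stock lattice S(k, j) with j the centered position index:
  k=0: S(0,+0) = 1.0900
  k=1: S(1,-1) = 0.8156; S(1,+0) = 1.0900; S(1,+1) = 1.4567
  k=2: S(2,-2) = 0.6103; S(2,-1) = 0.8156; S(2,+0) = 1.0900; S(2,+1) = 1.4567; S(2,+2) = 1.9468
  k=3: S(3,-3) = 0.4567; S(3,-2) = 0.6103; S(3,-1) = 0.8156; S(3,+0) = 1.0900; S(3,+1) = 1.4567; S(3,+2) = 1.9468; S(3,+3) = 2.6017
Terminal payoffs V(N, j) = max(K - S_T, 0):
  V(3,-3) = 0.573343; V(3,-2) = 0.419711; V(3,-1) = 0.214393; V(3,+0) = 0.000000; V(3,+1) = 0.000000; V(3,+2) = 0.000000; V(3,+3) = 0.000000
Backward induction: V(k, j) = exp(-r*dt) * [p_u * V(k+1, j+1) + p_m * V(k+1, j) + p_d * V(k+1, j-1)]
  V(2,-2) = exp(-r*dt) * [p_u*0.214393 + p_m*0.419711 + p_d*0.573343] = 0.417352
  V(2,-1) = exp(-r*dt) * [p_u*0.000000 + p_m*0.214393 + p_d*0.419711] = 0.220819
  V(2,+0) = exp(-r*dt) * [p_u*0.000000 + p_m*0.000000 + p_d*0.214393] = 0.039957
  V(2,+1) = exp(-r*dt) * [p_u*0.000000 + p_m*0.000000 + p_d*0.000000] = 0.000000
  V(2,+2) = exp(-r*dt) * [p_u*0.000000 + p_m*0.000000 + p_d*0.000000] = 0.000000
  V(1,-1) = exp(-r*dt) * [p_u*0.039957 + p_m*0.220819 + p_d*0.417352] = 0.230495
  V(1,+0) = exp(-r*dt) * [p_u*0.000000 + p_m*0.039957 + p_d*0.220819] = 0.067731
  V(1,+1) = exp(-r*dt) * [p_u*0.000000 + p_m*0.000000 + p_d*0.039957] = 0.007447
  V(0,+0) = exp(-r*dt) * [p_u*0.007447 + p_m*0.067731 + p_d*0.230495] = 0.089096

Answer: Price = V(0,0) = 0.0891


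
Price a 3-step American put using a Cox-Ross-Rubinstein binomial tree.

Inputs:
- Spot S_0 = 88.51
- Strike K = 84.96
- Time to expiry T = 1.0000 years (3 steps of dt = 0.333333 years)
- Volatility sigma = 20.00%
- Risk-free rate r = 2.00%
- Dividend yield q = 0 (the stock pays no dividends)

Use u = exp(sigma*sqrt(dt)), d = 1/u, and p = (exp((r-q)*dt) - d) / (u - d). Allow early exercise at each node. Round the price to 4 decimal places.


dt = T/N = 0.333333
u = exp(sigma*sqrt(dt)) = 1.122401; d = 1/u = 0.890947
p = (exp((r-q)*dt) - d) / (u - d) = 0.500064
Discount per step: exp(-r*dt) = 0.993356
Stock lattice S(k, i) with i counting down-moves:
  k=0: S(0,0) = 88.5100
  k=1: S(1,0) = 99.3437; S(1,1) = 78.8577
  k=2: S(2,0) = 111.5035; S(2,1) = 88.5100; S(2,2) = 70.2581
  k=3: S(3,0) = 125.1516; S(3,1) = 99.3437; S(3,2) = 78.8577; S(3,3) = 62.5963
Terminal payoffs V(N, i) = max(K - S_T, 0):
  V(3,0) = 0.000000; V(3,1) = 0.000000; V(3,2) = 6.102259; V(3,3) = 22.363750
Backward induction: V(k, i) = exp(-r*dt) * [p * V(k+1, i) + (1-p) * V(k+1, i+1)]; then take max(V_cont, immediate exercise) for American.
  V(2,0) = exp(-r*dt) * [p*0.000000 + (1-p)*0.000000] = 0.000000; exercise = 0.000000; V(2,0) = max -> 0.000000
  V(2,1) = exp(-r*dt) * [p*0.000000 + (1-p)*6.102259] = 3.030467; exercise = 0.000000; V(2,1) = max -> 3.030467
  V(2,2) = exp(-r*dt) * [p*6.102259 + (1-p)*22.363750] = 14.137396; exercise = 14.701912; V(2,2) = max -> 14.701912
  V(1,0) = exp(-r*dt) * [p*0.000000 + (1-p)*3.030467] = 1.504972; exercise = 0.000000; V(1,0) = max -> 1.504972
  V(1,1) = exp(-r*dt) * [p*3.030467 + (1-p)*14.701912] = 8.806534; exercise = 6.102259; V(1,1) = max -> 8.806534
  V(0,0) = exp(-r*dt) * [p*1.504972 + (1-p)*8.806534] = 5.121030; exercise = 0.000000; V(0,0) = max -> 5.121030

Answer: Price = V(0,0) = 5.1210


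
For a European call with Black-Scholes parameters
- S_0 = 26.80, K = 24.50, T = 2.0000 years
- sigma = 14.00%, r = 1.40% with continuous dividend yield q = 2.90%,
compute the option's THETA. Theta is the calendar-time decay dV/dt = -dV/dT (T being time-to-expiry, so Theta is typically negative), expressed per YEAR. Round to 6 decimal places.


Answer: Theta = -0.173549

Derivation:
d1 = 0.4006707942; d2 = 0.2026808955
phi(d1) = 0.3681712573; exp(-qT) = 0.9436499474; exp(-rT) = 0.9723883668
Theta = -S*exp(-qT)*phi(d1)*sigma/(2*sqrt(T)) - r*K*exp(-rT)*N(d2) + q*S*exp(-qT)*N(d1)
N(d1) = 0.6556687419; N(d2) = 0.5803077718; sqrt(T) = 1.4142135624
Term 1 = -26.8000 * 0.9436499474 * 0.3681712573 * 0.1400 / (2 * 1.4142135624) = -0.4608702100
Term 2 = -0.0140 * 24.5000 * 0.9723883668 * 0.5803077718 = -0.1935495926
Term 3 = 0.0290 * 26.8000 * 0.9436499474 * 0.6556687419 = 0.4808705626
Theta = -0.4608702100 + (-0.1935495926) + (0.4808705626) = -0.173549


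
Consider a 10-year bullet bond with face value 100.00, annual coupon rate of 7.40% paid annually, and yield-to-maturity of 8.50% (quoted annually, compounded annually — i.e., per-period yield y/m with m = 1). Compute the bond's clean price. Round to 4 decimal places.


Coupon per period c = face * coupon_rate / m = 7.400000
Periods per year m = 1; per-period yield y/m = 0.085000
Number of cashflows N = 10
Cashflows (t years, CF_t, discount factor 1/(1+y/m)^(m*t), PV):
  t = 1.0000: CF_t = 7.400000, DF = 0.921659, PV = 6.820276
  t = 2.0000: CF_t = 7.400000, DF = 0.849455, PV = 6.285969
  t = 3.0000: CF_t = 7.400000, DF = 0.782908, PV = 5.793520
  t = 4.0000: CF_t = 7.400000, DF = 0.721574, PV = 5.339650
  t = 5.0000: CF_t = 7.400000, DF = 0.665045, PV = 4.921336
  t = 6.0000: CF_t = 7.400000, DF = 0.612945, PV = 4.535794
  t = 7.0000: CF_t = 7.400000, DF = 0.564926, PV = 4.180455
  t = 8.0000: CF_t = 7.400000, DF = 0.520669, PV = 3.852954
  t = 9.0000: CF_t = 7.400000, DF = 0.479880, PV = 3.551110
  t = 10.0000: CF_t = 107.400000, DF = 0.442285, PV = 47.501454
Price P = sum_t PV_t = 92.782517

Answer: Price = 92.7825


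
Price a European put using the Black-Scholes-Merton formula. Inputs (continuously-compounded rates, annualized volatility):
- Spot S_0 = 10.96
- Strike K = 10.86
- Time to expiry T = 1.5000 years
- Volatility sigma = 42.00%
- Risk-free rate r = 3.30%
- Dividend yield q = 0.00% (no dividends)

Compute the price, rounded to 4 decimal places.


Answer: Price = 1.8627

Derivation:
d1 = (ln(S/K) + (r - q + 0.5*sigma^2) * T) / (sigma * sqrt(T)) = 0.37124538
d2 = d1 - sigma * sqrt(T) = -0.14314747
exp(-rT) = 0.95170516; exp(-qT) = 1.00000000
P = K * exp(-rT) * N(-d2) - S_0 * exp(-qT) * N(-d1)
N(-d1) = 0.35522739; N(-d2) = 0.55691314
P = 10.8600 * 0.95170516 * 0.55691314 - 10.9600 * 1.00000000 * 0.35522739 = 1.8627


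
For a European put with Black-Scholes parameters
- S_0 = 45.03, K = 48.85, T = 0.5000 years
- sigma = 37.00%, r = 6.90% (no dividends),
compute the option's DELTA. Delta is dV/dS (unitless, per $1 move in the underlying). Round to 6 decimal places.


d1 = -0.0485436227; d2 = -0.3101731317
phi(d1) = 0.3984725068; exp(-qT) = 1.0000000000; exp(-rT) = 0.9660883397
N(-d1) = 0.5193585002
Delta = -exp(-qT) * N(-d1) = -1.0000000000 * 0.5193585002 = -0.519359

Answer: Delta = -0.519359


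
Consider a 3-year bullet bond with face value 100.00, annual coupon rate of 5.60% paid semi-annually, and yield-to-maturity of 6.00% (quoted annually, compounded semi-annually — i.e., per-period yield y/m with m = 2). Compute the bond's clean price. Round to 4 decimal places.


Answer: Price = 98.9166

Derivation:
Coupon per period c = face * coupon_rate / m = 2.800000
Periods per year m = 2; per-period yield y/m = 0.030000
Number of cashflows N = 6
Cashflows (t years, CF_t, discount factor 1/(1+y/m)^(m*t), PV):
  t = 0.5000: CF_t = 2.800000, DF = 0.970874, PV = 2.718447
  t = 1.0000: CF_t = 2.800000, DF = 0.942596, PV = 2.639269
  t = 1.5000: CF_t = 2.800000, DF = 0.915142, PV = 2.562397
  t = 2.0000: CF_t = 2.800000, DF = 0.888487, PV = 2.487764
  t = 2.5000: CF_t = 2.800000, DF = 0.862609, PV = 2.415305
  t = 3.0000: CF_t = 102.800000, DF = 0.837484, PV = 86.093382
Price P = sum_t PV_t = 98.916562


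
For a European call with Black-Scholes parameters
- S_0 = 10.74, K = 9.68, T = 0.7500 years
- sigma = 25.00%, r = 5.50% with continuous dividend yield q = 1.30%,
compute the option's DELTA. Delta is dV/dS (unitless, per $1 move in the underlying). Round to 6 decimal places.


d1 = 0.7336998989; d2 = 0.5171935479
phi(d1) = 0.3048009605; exp(-qT) = 0.9902973771; exp(-rT) = 0.9595892027
N(d1) = 0.7684341699
Delta = exp(-qT) * N(d1) = 0.9902973771 * 0.7684341699 = 0.760978

Answer: Delta = 0.760978


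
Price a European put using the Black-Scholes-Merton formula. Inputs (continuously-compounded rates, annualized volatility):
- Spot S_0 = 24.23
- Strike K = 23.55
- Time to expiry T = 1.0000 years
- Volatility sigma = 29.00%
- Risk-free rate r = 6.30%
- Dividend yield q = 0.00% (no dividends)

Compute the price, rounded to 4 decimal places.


Answer: Price = 1.7432

Derivation:
d1 = (ln(S/K) + (r - q + 0.5*sigma^2) * T) / (sigma * sqrt(T)) = 0.46039902
d2 = d1 - sigma * sqrt(T) = 0.17039902
exp(-rT) = 0.93894347; exp(-qT) = 1.00000000
P = K * exp(-rT) * N(-d2) - S_0 * exp(-qT) * N(-d1)
N(-d1) = 0.32261492; N(-d2) = 0.43234817
P = 23.5500 * 0.93894347 * 0.43234817 - 24.2300 * 1.00000000 * 0.32261492 = 1.7432


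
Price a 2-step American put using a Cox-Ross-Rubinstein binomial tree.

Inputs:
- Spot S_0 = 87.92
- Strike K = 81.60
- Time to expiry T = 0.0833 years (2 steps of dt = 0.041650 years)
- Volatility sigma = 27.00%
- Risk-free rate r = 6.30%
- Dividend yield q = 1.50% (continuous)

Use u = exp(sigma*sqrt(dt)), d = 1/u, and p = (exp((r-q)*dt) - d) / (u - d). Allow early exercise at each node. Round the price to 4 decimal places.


dt = T/N = 0.041650
u = exp(sigma*sqrt(dt)) = 1.056649; d = 1/u = 0.946388
p = (exp((r-q)*dt) - d) / (u - d) = 0.504378
Discount per step: exp(-r*dt) = 0.997379
Stock lattice S(k, i) with i counting down-moves:
  k=0: S(0,0) = 87.9200
  k=1: S(1,0) = 92.9006; S(1,1) = 83.2064
  k=2: S(2,0) = 98.1633; S(2,1) = 87.9200; S(2,2) = 78.7456
Terminal payoffs V(N, i) = max(K - S_T, 0):
  V(2,0) = 0.000000; V(2,1) = 0.000000; V(2,2) = 2.854407
Backward induction: V(k, i) = exp(-r*dt) * [p * V(k+1, i) + (1-p) * V(k+1, i+1)]; then take max(V_cont, immediate exercise) for American.
  V(1,0) = exp(-r*dt) * [p*0.000000 + (1-p)*0.000000] = 0.000000; exercise = 0.000000; V(1,0) = max -> 0.000000
  V(1,1) = exp(-r*dt) * [p*0.000000 + (1-p)*2.854407] = 1.411001; exercise = 0.000000; V(1,1) = max -> 1.411001
  V(0,0) = exp(-r*dt) * [p*0.000000 + (1-p)*1.411001] = 0.697491; exercise = 0.000000; V(0,0) = max -> 0.697491

Answer: Price = V(0,0) = 0.6975


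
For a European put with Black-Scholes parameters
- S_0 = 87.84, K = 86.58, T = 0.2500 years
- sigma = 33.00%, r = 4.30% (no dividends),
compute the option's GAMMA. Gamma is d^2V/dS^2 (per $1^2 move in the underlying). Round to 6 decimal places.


Answer: Gamma = 0.026774

Derivation:
d1 = 0.2352159742; d2 = 0.0702159742
phi(d1) = 0.3880574783; exp(-qT) = 1.0000000000; exp(-rT) = 0.9893075748
Gamma = exp(-qT) * phi(d1) / (S * sigma * sqrt(T)) = 1.0000000000 * 0.3880574783 / (87.8400 * 0.3300 * 0.5000000000) = 0.026774


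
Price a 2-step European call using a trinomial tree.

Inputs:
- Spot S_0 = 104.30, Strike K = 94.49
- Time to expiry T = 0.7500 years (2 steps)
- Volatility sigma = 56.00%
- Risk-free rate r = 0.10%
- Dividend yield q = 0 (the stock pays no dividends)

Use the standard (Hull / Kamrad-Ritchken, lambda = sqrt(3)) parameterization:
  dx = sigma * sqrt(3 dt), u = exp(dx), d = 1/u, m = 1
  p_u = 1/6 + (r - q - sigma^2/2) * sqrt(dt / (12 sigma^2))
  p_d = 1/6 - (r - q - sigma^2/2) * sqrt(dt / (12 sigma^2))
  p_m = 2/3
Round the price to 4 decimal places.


dt = T/N = 0.375000; dx = sigma*sqrt(3*dt) = 0.593970
u = exp(dx) = 1.811164; d = 1/u = 0.552131
p_u = 0.117485, p_m = 0.666667, p_d = 0.215848
Discount per step: exp(-r*dt) = 0.999625
Stock lattice S(k, j) with j the centered position index:
  k=0: S(0,+0) = 104.3000
  k=1: S(1,-1) = 57.5873; S(1,+0) = 104.3000; S(1,+1) = 188.9044
  k=2: S(2,-2) = 31.7957; S(2,-1) = 57.5873; S(2,+0) = 104.3000; S(2,+1) = 188.9044; S(2,+2) = 342.1368
Terminal payoffs V(N, j) = max(S_T - K, 0):
  V(2,-2) = 0.000000; V(2,-1) = 0.000000; V(2,+0) = 9.810000; V(2,+1) = 94.414398; V(2,+2) = 247.646833
Backward induction: V(k, j) = exp(-r*dt) * [p_u * V(k+1, j+1) + p_m * V(k+1, j) + p_d * V(k+1, j-1)]
  V(1,-1) = exp(-r*dt) * [p_u*9.810000 + p_m*0.000000 + p_d*0.000000] = 1.152094
  V(1,+0) = exp(-r*dt) * [p_u*94.414398 + p_m*9.810000 + p_d*0.000000] = 17.625652
  V(1,+1) = exp(-r*dt) * [p_u*247.646833 + p_m*94.414398 + p_d*9.810000] = 94.119859
  V(0,+0) = exp(-r*dt) * [p_u*94.119859 + p_m*17.625652 + p_d*1.152094] = 23.048127

Answer: Price = V(0,0) = 23.0481


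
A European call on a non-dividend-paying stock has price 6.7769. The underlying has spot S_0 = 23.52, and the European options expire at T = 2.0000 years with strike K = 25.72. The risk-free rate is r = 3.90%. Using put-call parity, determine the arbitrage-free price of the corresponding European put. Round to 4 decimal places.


Put-call parity: C - P = S_0 * exp(-qT) - K * exp(-rT).
S_0 * exp(-qT) = 23.5200 * 1.00000000 = 23.52000000
K * exp(-rT) = 25.7200 * 0.92496443 = 23.79008505
P = C - S*exp(-qT) + K*exp(-rT)
P = 6.7769 - 23.52000000 + 23.79008505 = 7.0470

Answer: Put price = 7.0470


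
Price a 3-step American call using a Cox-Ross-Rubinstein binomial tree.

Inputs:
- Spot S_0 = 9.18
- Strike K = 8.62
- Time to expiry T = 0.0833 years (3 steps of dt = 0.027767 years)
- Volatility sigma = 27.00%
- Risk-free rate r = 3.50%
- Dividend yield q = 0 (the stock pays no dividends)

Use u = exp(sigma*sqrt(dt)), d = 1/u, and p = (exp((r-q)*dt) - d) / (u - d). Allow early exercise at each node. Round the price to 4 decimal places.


Answer: Price = V(0,0) = 0.6600

Derivation:
dt = T/N = 0.027767
u = exp(sigma*sqrt(dt)) = 1.046018; d = 1/u = 0.956006
p = (exp((r-q)*dt) - d) / (u - d) = 0.499556
Discount per step: exp(-r*dt) = 0.999029
Stock lattice S(k, i) with i counting down-moves:
  k=0: S(0,0) = 9.1800
  k=1: S(1,0) = 9.6024; S(1,1) = 8.7761
  k=2: S(2,0) = 10.0443; S(2,1) = 9.1800; S(2,2) = 8.3900
  k=3: S(3,0) = 10.5066; S(3,1) = 9.6024; S(3,2) = 8.7761; S(3,3) = 8.0209
Terminal payoffs V(N, i) = max(S_T - K, 0):
  V(3,0) = 1.886564; V(3,1) = 0.982449; V(3,2) = 0.156136; V(3,3) = 0.000000
Backward induction: V(k, i) = exp(-r*dt) * [p * V(k+1, i) + (1-p) * V(k+1, i+1)]; then take max(V_cont, immediate exercise) for American.
  V(2,0) = exp(-r*dt) * [p*1.886564 + (1-p)*0.982449] = 1.432712; exercise = 1.424339; V(2,0) = max -> 1.432712
  V(2,1) = exp(-r*dt) * [p*0.982449 + (1-p)*0.156136] = 0.568373; exercise = 0.560000; V(2,1) = max -> 0.568373
  V(2,2) = exp(-r*dt) * [p*0.156136 + (1-p)*0.000000] = 0.077923; exercise = 0.000000; V(2,2) = max -> 0.077923
  V(1,0) = exp(-r*dt) * [p*1.432712 + (1-p)*0.568373] = 0.999187; exercise = 0.982449; V(1,0) = max -> 0.999187
  V(1,1) = exp(-r*dt) * [p*0.568373 + (1-p)*0.077923] = 0.322617; exercise = 0.156136; V(1,1) = max -> 0.322617
  V(0,0) = exp(-r*dt) * [p*0.999187 + (1-p)*0.322617] = 0.659960; exercise = 0.560000; V(0,0) = max -> 0.659960
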